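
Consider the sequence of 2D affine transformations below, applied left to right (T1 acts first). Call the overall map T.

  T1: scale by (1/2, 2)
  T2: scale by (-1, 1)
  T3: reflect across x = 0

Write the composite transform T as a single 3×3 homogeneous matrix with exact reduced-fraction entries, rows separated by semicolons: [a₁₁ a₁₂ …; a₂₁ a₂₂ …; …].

T1 = [1/2 0 0; 0 2 0; 0 0 1]
T2·T1 = [-1/2 0 0; 0 2 0; 0 0 1]
T3·…·T1 = [1/2 0 0; 0 2 0; 0 0 1]

T = [1/2 0 0; 0 2 0; 0 0 1]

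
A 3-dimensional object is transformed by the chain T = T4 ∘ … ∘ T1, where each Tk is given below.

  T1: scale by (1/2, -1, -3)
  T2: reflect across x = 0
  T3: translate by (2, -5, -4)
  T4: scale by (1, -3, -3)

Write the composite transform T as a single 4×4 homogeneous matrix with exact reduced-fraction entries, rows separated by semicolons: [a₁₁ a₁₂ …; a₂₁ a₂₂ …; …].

T1 = [1/2 0 0 0; 0 -1 0 0; 0 0 -3 0; 0 0 0 1]
T2·T1 = [-1/2 0 0 0; 0 -1 0 0; 0 0 -3 0; 0 0 0 1]
T3·…·T1 = [-1/2 0 0 2; 0 -1 0 -5; 0 0 -3 -4; 0 0 0 1]
T4·…·T1 = [-1/2 0 0 2; 0 3 0 15; 0 0 9 12; 0 0 0 1]

T = [-1/2 0 0 2; 0 3 0 15; 0 0 9 12; 0 0 0 1]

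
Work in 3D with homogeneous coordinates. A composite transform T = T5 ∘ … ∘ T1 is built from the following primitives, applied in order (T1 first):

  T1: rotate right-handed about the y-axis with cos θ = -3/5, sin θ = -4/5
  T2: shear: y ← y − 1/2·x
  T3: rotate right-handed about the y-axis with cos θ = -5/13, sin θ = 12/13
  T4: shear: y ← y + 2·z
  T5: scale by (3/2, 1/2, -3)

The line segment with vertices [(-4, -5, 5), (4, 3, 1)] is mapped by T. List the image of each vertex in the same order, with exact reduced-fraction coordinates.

image vertices: (-498/65, 229/130, -753/65), (354/65, 553/130, -381/65)

T1 rotate right-handed about the y-axis with cos θ = -3/5, sin θ = -4/5: (-4, -5, 5) → (-8/5, -5, -31/5); (4, 3, 1) → (-16/5, 3, 13/5)
T2 shear: y ← y − 1/2·x: (-8/5, -5, -31/5) → (-8/5, -21/5, -31/5); (-16/5, 3, 13/5) → (-16/5, 23/5, 13/5)
T3 rotate right-handed about the y-axis with cos θ = -5/13, sin θ = 12/13: (-8/5, -21/5, -31/5) → (-332/65, -21/5, 251/65); (-16/5, 23/5, 13/5) → (236/65, 23/5, 127/65)
T4 shear: y ← y + 2·z: (-332/65, -21/5, 251/65) → (-332/65, 229/65, 251/65); (236/65, 23/5, 127/65) → (236/65, 553/65, 127/65)
T5 scale by (3/2, 1/2, -3): (-332/65, 229/65, 251/65) → (-498/65, 229/130, -753/65); (236/65, 553/65, 127/65) → (354/65, 553/130, -381/65)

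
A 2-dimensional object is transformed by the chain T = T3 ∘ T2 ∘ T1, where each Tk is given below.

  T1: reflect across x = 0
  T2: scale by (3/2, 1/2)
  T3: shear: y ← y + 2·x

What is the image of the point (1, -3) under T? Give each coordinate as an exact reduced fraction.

T1 reflect across x = 0: (1, -3) → (-1, -3)
T2 scale by (3/2, 1/2): (-1, -3) → (-3/2, -3/2)
T3 shear: y ← y + 2·x: (-3/2, -3/2) → (-3/2, -9/2)

T(p) = (-3/2, -9/2)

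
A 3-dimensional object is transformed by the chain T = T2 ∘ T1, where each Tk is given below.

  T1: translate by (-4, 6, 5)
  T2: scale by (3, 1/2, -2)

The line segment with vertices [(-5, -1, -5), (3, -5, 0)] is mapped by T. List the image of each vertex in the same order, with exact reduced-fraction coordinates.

T1 translate by (-4, 6, 5): (-5, -1, -5) → (-9, 5, 0); (3, -5, 0) → (-1, 1, 5)
T2 scale by (3, 1/2, -2): (-9, 5, 0) → (-27, 5/2, 0); (-1, 1, 5) → (-3, 1/2, -10)

image vertices: (-27, 5/2, 0), (-3, 1/2, -10)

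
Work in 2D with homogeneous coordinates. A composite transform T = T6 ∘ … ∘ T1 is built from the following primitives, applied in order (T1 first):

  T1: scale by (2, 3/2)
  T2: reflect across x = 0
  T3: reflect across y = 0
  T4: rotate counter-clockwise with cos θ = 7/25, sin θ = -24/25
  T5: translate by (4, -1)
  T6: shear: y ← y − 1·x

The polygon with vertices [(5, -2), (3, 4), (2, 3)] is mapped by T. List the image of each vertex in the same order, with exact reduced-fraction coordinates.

image vertices: (102/25, 134/25), (-86/25, 163/25), (-36/25, 151/50)

T1 scale by (2, 3/2): (5, -2) → (10, -3); (3, 4) → (6, 6); (2, 3) → (4, 9/2)
T2 reflect across x = 0: (10, -3) → (-10, -3); (6, 6) → (-6, 6); (4, 9/2) → (-4, 9/2)
T3 reflect across y = 0: (-10, -3) → (-10, 3); (-6, 6) → (-6, -6); (-4, 9/2) → (-4, -9/2)
T4 rotate counter-clockwise with cos θ = 7/25, sin θ = -24/25: (-10, 3) → (2/25, 261/25); (-6, -6) → (-186/25, 102/25); (-4, -9/2) → (-136/25, 129/50)
T5 translate by (4, -1): (2/25, 261/25) → (102/25, 236/25); (-186/25, 102/25) → (-86/25, 77/25); (-136/25, 129/50) → (-36/25, 79/50)
T6 shear: y ← y − 1·x: (102/25, 236/25) → (102/25, 134/25); (-86/25, 77/25) → (-86/25, 163/25); (-36/25, 79/50) → (-36/25, 151/50)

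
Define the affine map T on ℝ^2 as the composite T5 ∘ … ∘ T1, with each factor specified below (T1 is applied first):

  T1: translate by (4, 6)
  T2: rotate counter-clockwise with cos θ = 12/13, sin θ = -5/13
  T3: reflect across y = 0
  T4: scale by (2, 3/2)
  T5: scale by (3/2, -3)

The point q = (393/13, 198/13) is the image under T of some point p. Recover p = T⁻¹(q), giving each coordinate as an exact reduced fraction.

p = (4, 1)

T1 = [1 0 4; 0 1 6; 0 0 1]
T2·T1 = [12/13 5/13 6; -5/13 12/13 4; 0 0 1]
T3·…·T1 = [12/13 5/13 6; 5/13 -12/13 -4; 0 0 1]
T4·…·T1 = [24/13 10/13 12; 15/26 -18/13 -6; 0 0 1]
T5·…·T1 = [36/13 15/13 18; -45/26 54/13 18; 0 0 1]
det M = 27/2; M⁻¹ = [4/13 -10/117 -4; 5/39 8/39 -6; 0 0 1]
M⁻¹ · (393/13, 198/13)ᵀ = (4, 1)ᵀ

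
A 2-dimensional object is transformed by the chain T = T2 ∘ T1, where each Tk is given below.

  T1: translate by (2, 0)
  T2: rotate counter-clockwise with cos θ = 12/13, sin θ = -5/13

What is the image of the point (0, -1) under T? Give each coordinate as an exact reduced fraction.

T(p) = (19/13, -22/13)

T1 translate by (2, 0): (0, -1) → (2, -1)
T2 rotate counter-clockwise with cos θ = 12/13, sin θ = -5/13: (2, -1) → (19/13, -22/13)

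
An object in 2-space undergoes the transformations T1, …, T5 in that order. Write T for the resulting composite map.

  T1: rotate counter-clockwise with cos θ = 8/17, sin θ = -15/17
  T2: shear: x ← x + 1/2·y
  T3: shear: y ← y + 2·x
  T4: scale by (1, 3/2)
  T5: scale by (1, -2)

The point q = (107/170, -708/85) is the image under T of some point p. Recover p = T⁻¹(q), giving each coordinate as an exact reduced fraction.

p = (-7/5, 3/5)

T1 = [8/17 15/17 0; -15/17 8/17 0; 0 0 1]
T2·T1 = [1/34 19/17 0; -15/17 8/17 0; 0 0 1]
T3·…·T1 = [1/34 19/17 0; -14/17 46/17 0; 0 0 1]
T4·…·T1 = [1/34 19/17 0; -21/17 69/17 0; 0 0 1]
T5·…·T1 = [1/34 19/17 0; 42/17 -138/17 0; 0 0 1]
det M = -3; M⁻¹ = [46/17 19/51 0; 14/17 -1/102 0; 0 0 1]
M⁻¹ · (107/170, -708/85)ᵀ = (-7/5, 3/5)ᵀ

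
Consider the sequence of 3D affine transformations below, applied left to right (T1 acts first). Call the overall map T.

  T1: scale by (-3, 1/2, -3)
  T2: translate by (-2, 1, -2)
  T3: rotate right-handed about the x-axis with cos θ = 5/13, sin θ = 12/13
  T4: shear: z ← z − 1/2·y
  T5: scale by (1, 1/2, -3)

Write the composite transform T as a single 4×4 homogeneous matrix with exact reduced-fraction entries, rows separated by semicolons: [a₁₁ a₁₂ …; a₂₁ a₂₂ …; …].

T = [-3 0 0 -2; 0 5/52 18/13 29/26; 0 -57/52 99/13 75/26; 0 0 0 1]

T1 = [-3 0 0 0; 0 1/2 0 0; 0 0 -3 0; 0 0 0 1]
T2·T1 = [-3 0 0 -2; 0 1/2 0 1; 0 0 -3 -2; 0 0 0 1]
T3·…·T1 = [-3 0 0 -2; 0 5/26 36/13 29/13; 0 6/13 -15/13 2/13; 0 0 0 1]
T4·…·T1 = [-3 0 0 -2; 0 5/26 36/13 29/13; 0 19/52 -33/13 -25/26; 0 0 0 1]
T5·…·T1 = [-3 0 0 -2; 0 5/52 18/13 29/26; 0 -57/52 99/13 75/26; 0 0 0 1]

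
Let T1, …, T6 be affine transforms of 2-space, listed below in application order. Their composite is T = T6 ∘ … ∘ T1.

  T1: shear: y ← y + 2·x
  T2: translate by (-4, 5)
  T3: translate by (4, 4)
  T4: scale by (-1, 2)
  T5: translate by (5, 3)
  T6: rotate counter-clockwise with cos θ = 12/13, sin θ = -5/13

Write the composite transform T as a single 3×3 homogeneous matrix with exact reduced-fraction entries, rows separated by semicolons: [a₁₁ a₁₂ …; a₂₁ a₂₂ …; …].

T1 = [1 0 0; 2 1 0; 0 0 1]
T2·T1 = [1 0 -4; 2 1 5; 0 0 1]
T3·…·T1 = [1 0 0; 2 1 9; 0 0 1]
T4·…·T1 = [-1 0 0; 4 2 18; 0 0 1]
T5·…·T1 = [-1 0 5; 4 2 21; 0 0 1]
T6·…·T1 = [8/13 10/13 165/13; 53/13 24/13 227/13; 0 0 1]

T = [8/13 10/13 165/13; 53/13 24/13 227/13; 0 0 1]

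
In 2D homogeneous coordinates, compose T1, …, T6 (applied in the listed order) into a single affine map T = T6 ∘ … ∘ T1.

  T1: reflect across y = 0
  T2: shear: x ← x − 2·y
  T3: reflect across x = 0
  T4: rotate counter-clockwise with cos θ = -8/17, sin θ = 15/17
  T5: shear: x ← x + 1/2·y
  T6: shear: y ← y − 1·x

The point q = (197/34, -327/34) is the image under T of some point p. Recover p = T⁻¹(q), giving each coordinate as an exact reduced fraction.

p = (-3, 5)

T1 = [1 0 0; 0 -1 0; 0 0 1]
T2·T1 = [1 2 0; 0 -1 0; 0 0 1]
T3·…·T1 = [-1 -2 0; 0 -1 0; 0 0 1]
T4·…·T1 = [8/17 31/17 0; -15/17 -22/17 0; 0 0 1]
T5·…·T1 = [1/34 20/17 0; -15/17 -22/17 0; 0 0 1]
T6·…·T1 = [1/34 20/17 0; -31/34 -42/17 0; 0 0 1]
det M = 1; M⁻¹ = [-42/17 -20/17 0; 31/34 1/34 0; 0 0 1]
M⁻¹ · (197/34, -327/34)ᵀ = (-3, 5)ᵀ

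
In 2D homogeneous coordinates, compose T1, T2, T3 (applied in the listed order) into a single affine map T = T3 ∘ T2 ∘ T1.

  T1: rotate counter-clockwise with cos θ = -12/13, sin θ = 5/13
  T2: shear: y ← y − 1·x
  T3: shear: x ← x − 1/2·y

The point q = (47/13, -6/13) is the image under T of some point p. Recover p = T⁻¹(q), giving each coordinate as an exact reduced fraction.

T1 = [-12/13 -5/13 0; 5/13 -12/13 0; 0 0 1]
T2·T1 = [-12/13 -5/13 0; 17/13 -7/13 0; 0 0 1]
T3·…·T1 = [-41/26 -3/26 0; 17/13 -7/13 0; 0 0 1]
det M = 1; M⁻¹ = [-7/13 3/26 0; -17/13 -41/26 0; 0 0 1]
M⁻¹ · (47/13, -6/13)ᵀ = (-2, -4)ᵀ

p = (-2, -4)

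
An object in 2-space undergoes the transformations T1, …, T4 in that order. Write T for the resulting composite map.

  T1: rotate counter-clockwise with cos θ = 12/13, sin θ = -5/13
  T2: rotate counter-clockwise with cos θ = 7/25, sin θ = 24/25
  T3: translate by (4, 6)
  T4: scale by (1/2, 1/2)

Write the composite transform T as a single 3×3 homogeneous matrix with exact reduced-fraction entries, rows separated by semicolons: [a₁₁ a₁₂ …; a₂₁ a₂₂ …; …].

T1 = [12/13 5/13 0; -5/13 12/13 0; 0 0 1]
T2·T1 = [204/325 -253/325 0; 253/325 204/325 0; 0 0 1]
T3·…·T1 = [204/325 -253/325 4; 253/325 204/325 6; 0 0 1]
T4·…·T1 = [102/325 -253/650 2; 253/650 102/325 3; 0 0 1]

T = [102/325 -253/650 2; 253/650 102/325 3; 0 0 1]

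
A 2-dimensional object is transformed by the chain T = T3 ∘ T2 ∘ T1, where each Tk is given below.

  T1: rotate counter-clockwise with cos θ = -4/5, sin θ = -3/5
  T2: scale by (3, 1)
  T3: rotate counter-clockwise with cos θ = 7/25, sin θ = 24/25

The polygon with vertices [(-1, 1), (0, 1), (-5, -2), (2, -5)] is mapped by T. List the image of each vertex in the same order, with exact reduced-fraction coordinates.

T1 rotate counter-clockwise with cos θ = -4/5, sin θ = -3/5: (-1, 1) → (7/5, -1/5); (0, 1) → (3/5, -4/5); (-5, -2) → (14/5, 23/5); (2, -5) → (-23/5, 14/5)
T2 scale by (3, 1): (7/5, -1/5) → (21/5, -1/5); (3/5, -4/5) → (9/5, -4/5); (14/5, 23/5) → (42/5, 23/5); (-23/5, 14/5) → (-69/5, 14/5)
T3 rotate counter-clockwise with cos θ = 7/25, sin θ = 24/25: (21/5, -1/5) → (171/125, 497/125); (9/5, -4/5) → (159/125, 188/125); (42/5, 23/5) → (-258/125, 1169/125); (-69/5, 14/5) → (-819/125, -1558/125)

image vertices: (171/125, 497/125), (159/125, 188/125), (-258/125, 1169/125), (-819/125, -1558/125)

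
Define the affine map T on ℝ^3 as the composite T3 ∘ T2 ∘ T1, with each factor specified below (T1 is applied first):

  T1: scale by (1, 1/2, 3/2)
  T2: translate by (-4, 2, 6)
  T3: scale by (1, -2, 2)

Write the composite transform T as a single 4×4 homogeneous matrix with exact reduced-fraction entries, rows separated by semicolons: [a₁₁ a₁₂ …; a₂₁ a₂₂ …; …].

T1 = [1 0 0 0; 0 1/2 0 0; 0 0 3/2 0; 0 0 0 1]
T2·T1 = [1 0 0 -4; 0 1/2 0 2; 0 0 3/2 6; 0 0 0 1]
T3·…·T1 = [1 0 0 -4; 0 -1 0 -4; 0 0 3 12; 0 0 0 1]

T = [1 0 0 -4; 0 -1 0 -4; 0 0 3 12; 0 0 0 1]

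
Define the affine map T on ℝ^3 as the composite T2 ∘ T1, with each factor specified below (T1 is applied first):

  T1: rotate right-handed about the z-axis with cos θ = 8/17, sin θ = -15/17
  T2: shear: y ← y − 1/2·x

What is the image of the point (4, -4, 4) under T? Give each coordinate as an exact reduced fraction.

T(p) = (-28/17, -78/17, 4)

T1 rotate right-handed about the z-axis with cos θ = 8/17, sin θ = -15/17: (4, -4, 4) → (-28/17, -92/17, 4)
T2 shear: y ← y − 1/2·x: (-28/17, -92/17, 4) → (-28/17, -78/17, 4)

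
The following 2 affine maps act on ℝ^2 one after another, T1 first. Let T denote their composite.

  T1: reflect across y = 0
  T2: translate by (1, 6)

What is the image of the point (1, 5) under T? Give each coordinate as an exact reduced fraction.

T(p) = (2, 1)

T1 reflect across y = 0: (1, 5) → (1, -5)
T2 translate by (1, 6): (1, -5) → (2, 1)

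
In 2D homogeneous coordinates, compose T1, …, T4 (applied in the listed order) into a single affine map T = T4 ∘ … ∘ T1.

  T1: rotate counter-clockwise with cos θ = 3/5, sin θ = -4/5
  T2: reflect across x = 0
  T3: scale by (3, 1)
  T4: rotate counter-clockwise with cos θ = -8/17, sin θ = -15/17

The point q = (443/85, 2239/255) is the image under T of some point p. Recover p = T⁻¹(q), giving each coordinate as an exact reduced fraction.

T1 = [3/5 4/5 0; -4/5 3/5 0; 0 0 1]
T2·T1 = [-3/5 -4/5 0; -4/5 3/5 0; 0 0 1]
T3·…·T1 = [-9/5 -12/5 0; -4/5 3/5 0; 0 0 1]
T4·…·T1 = [12/85 141/85 0; 167/85 156/85 0; 0 0 1]
det M = -3; M⁻¹ = [-52/85 47/85 0; 167/255 -4/85 0; 0 0 1]
M⁻¹ · (443/85, 2239/255)ᵀ = (5/3, 3)ᵀ

p = (5/3, 3)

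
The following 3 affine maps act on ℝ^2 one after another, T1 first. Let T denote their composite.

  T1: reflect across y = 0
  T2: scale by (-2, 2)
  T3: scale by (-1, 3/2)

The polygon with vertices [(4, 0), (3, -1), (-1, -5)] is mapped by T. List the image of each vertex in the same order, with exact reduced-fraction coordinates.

image vertices: (8, 0), (6, 3), (-2, 15)

T1 reflect across y = 0: (4, 0) → (4, 0); (3, -1) → (3, 1); (-1, -5) → (-1, 5)
T2 scale by (-2, 2): (4, 0) → (-8, 0); (3, 1) → (-6, 2); (-1, 5) → (2, 10)
T3 scale by (-1, 3/2): (-8, 0) → (8, 0); (-6, 2) → (6, 3); (2, 10) → (-2, 15)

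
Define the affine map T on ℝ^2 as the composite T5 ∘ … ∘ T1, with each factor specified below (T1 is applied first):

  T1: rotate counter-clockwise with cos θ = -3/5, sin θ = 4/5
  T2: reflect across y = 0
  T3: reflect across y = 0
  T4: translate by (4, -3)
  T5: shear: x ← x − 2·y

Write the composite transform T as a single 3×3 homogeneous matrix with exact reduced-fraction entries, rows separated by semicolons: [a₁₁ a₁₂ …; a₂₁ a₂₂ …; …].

T1 = [-3/5 -4/5 0; 4/5 -3/5 0; 0 0 1]
T2·T1 = [-3/5 -4/5 0; -4/5 3/5 0; 0 0 1]
T3·…·T1 = [-3/5 -4/5 0; 4/5 -3/5 0; 0 0 1]
T4·…·T1 = [-3/5 -4/5 4; 4/5 -3/5 -3; 0 0 1]
T5·…·T1 = [-11/5 2/5 10; 4/5 -3/5 -3; 0 0 1]

T = [-11/5 2/5 10; 4/5 -3/5 -3; 0 0 1]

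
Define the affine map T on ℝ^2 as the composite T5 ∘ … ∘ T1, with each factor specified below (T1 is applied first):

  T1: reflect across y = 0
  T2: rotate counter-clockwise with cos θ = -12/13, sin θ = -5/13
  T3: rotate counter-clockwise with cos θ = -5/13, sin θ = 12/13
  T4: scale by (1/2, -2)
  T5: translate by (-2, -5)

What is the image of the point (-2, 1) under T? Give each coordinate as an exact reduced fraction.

T(p) = (-1035/338, -1081/169)

T1 reflect across y = 0: (-2, 1) → (-2, -1)
T2 rotate counter-clockwise with cos θ = -12/13, sin θ = -5/13: (-2, -1) → (19/13, 22/13)
T3 rotate counter-clockwise with cos θ = -5/13, sin θ = 12/13: (19/13, 22/13) → (-359/169, 118/169)
T4 scale by (1/2, -2): (-359/169, 118/169) → (-359/338, -236/169)
T5 translate by (-2, -5): (-359/338, -236/169) → (-1035/338, -1081/169)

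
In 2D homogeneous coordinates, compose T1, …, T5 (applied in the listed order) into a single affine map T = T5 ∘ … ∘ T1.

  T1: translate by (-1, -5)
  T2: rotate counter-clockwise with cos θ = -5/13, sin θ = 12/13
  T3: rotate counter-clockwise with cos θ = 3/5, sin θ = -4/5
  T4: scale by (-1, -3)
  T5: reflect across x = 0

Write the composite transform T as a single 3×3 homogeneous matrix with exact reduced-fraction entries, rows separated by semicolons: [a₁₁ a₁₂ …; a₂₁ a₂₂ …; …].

T = [33/65 -56/65 19/5; -168/65 -99/65 51/5; 0 0 1]

T1 = [1 0 -1; 0 1 -5; 0 0 1]
T2·T1 = [-5/13 -12/13 5; 12/13 -5/13 1; 0 0 1]
T3·…·T1 = [33/65 -56/65 19/5; 56/65 33/65 -17/5; 0 0 1]
T4·…·T1 = [-33/65 56/65 -19/5; -168/65 -99/65 51/5; 0 0 1]
T5·…·T1 = [33/65 -56/65 19/5; -168/65 -99/65 51/5; 0 0 1]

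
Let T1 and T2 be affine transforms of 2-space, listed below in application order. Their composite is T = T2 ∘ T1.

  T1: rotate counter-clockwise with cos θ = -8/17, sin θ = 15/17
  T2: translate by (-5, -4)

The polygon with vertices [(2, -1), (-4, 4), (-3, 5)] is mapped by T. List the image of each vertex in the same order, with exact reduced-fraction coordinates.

T1 rotate counter-clockwise with cos θ = -8/17, sin θ = 15/17: (2, -1) → (-1/17, 38/17); (-4, 4) → (-28/17, -92/17); (-3, 5) → (-3, -5)
T2 translate by (-5, -4): (-1/17, 38/17) → (-86/17, -30/17); (-28/17, -92/17) → (-113/17, -160/17); (-3, -5) → (-8, -9)

image vertices: (-86/17, -30/17), (-113/17, -160/17), (-8, -9)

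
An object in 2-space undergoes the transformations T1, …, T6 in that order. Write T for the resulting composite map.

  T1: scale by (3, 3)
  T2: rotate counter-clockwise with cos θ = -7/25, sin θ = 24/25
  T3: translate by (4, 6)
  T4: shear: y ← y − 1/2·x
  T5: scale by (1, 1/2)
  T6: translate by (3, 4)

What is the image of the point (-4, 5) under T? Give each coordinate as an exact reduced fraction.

T(p) = (-101/25, 9/10)

T1 scale by (3, 3): (-4, 5) → (-12, 15)
T2 rotate counter-clockwise with cos θ = -7/25, sin θ = 24/25: (-12, 15) → (-276/25, -393/25)
T3 translate by (4, 6): (-276/25, -393/25) → (-176/25, -243/25)
T4 shear: y ← y − 1/2·x: (-176/25, -243/25) → (-176/25, -31/5)
T5 scale by (1, 1/2): (-176/25, -31/5) → (-176/25, -31/10)
T6 translate by (3, 4): (-176/25, -31/10) → (-101/25, 9/10)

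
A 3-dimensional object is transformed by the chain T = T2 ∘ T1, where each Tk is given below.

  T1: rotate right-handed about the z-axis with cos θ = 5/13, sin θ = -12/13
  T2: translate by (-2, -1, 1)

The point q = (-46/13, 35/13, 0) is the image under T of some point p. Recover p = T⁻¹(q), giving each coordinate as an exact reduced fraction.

T1 = [5/13 12/13 0 0; -12/13 5/13 0 0; 0 0 1 0; 0 0 0 1]
T2·T1 = [5/13 12/13 0 -2; -12/13 5/13 0 -1; 0 0 1 1; 0 0 0 1]
det M = 1; M⁻¹ = [5/13 -12/13 0 -2/13; 12/13 5/13 0 29/13; 0 0 1 -1; 0 0 0 1]
M⁻¹ · (-46/13, 35/13, 0)ᵀ = (-4, 0, -1)ᵀ

p = (-4, 0, -1)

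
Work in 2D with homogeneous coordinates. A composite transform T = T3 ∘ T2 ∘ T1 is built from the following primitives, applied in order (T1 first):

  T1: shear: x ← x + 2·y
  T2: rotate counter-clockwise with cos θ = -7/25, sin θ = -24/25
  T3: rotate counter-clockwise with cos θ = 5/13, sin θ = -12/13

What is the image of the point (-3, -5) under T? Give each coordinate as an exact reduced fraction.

T1 shear: x ← x + 2·y: (-3, -5) → (-13, -5)
T2 rotate counter-clockwise with cos θ = -7/25, sin θ = -24/25: (-13, -5) → (-29/25, 347/25)
T3 rotate counter-clockwise with cos θ = 5/13, sin θ = -12/13: (-29/25, 347/25) → (4019/325, 2083/325)

T(p) = (4019/325, 2083/325)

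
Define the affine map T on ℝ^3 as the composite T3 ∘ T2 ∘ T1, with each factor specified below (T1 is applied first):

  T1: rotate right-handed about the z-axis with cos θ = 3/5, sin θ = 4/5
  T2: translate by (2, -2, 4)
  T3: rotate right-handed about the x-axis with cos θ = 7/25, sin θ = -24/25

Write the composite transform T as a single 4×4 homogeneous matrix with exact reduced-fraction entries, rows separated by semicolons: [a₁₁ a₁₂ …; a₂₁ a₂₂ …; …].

T1 = [3/5 -4/5 0 0; 4/5 3/5 0 0; 0 0 1 0; 0 0 0 1]
T2·T1 = [3/5 -4/5 0 2; 4/5 3/5 0 -2; 0 0 1 4; 0 0 0 1]
T3·…·T1 = [3/5 -4/5 0 2; 28/125 21/125 24/25 82/25; -96/125 -72/125 7/25 76/25; 0 0 0 1]

T = [3/5 -4/5 0 2; 28/125 21/125 24/25 82/25; -96/125 -72/125 7/25 76/25; 0 0 0 1]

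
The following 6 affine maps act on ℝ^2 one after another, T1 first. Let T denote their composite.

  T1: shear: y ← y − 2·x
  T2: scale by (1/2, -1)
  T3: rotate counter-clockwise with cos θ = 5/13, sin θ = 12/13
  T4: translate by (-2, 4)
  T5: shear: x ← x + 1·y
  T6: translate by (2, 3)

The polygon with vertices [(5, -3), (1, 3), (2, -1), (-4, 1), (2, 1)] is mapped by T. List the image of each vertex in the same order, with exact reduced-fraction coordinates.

T1 shear: y ← y − 2·x: (5, -3) → (5, -13); (1, 3) → (1, 1); (2, -1) → (2, -5); (-4, 1) → (-4, 9); (2, 1) → (2, -3)
T2 scale by (1/2, -1): (5, -13) → (5/2, 13); (1, 1) → (1/2, -1); (2, -5) → (1, 5); (-4, 9) → (-2, -9); (2, -3) → (1, 3)
T3 rotate counter-clockwise with cos θ = 5/13, sin θ = 12/13: (5/2, 13) → (-287/26, 95/13); (1/2, -1) → (29/26, 1/13); (1, 5) → (-55/13, 37/13); (-2, -9) → (98/13, -69/13); (1, 3) → (-31/13, 27/13)
T4 translate by (-2, 4): (-287/26, 95/13) → (-339/26, 147/13); (29/26, 1/13) → (-23/26, 53/13); (-55/13, 37/13) → (-81/13, 89/13); (98/13, -69/13) → (72/13, -17/13); (-31/13, 27/13) → (-57/13, 79/13)
T5 shear: x ← x + 1·y: (-339/26, 147/13) → (-45/26, 147/13); (-23/26, 53/13) → (83/26, 53/13); (-81/13, 89/13) → (8/13, 89/13); (72/13, -17/13) → (55/13, -17/13); (-57/13, 79/13) → (22/13, 79/13)
T6 translate by (2, 3): (-45/26, 147/13) → (7/26, 186/13); (83/26, 53/13) → (135/26, 92/13); (8/13, 89/13) → (34/13, 128/13); (55/13, -17/13) → (81/13, 22/13); (22/13, 79/13) → (48/13, 118/13)

image vertices: (7/26, 186/13), (135/26, 92/13), (34/13, 128/13), (81/13, 22/13), (48/13, 118/13)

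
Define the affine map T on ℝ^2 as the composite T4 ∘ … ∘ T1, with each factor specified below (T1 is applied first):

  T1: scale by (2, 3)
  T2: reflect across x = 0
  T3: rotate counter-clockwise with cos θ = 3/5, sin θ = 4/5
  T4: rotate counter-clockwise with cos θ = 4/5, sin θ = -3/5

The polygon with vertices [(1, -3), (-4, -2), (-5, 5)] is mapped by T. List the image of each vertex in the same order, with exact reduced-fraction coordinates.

T1 scale by (2, 3): (1, -3) → (2, -9); (-4, -2) → (-8, -6); (-5, 5) → (-10, 15)
T2 reflect across x = 0: (2, -9) → (-2, -9); (-8, -6) → (8, -6); (-10, 15) → (10, 15)
T3 rotate counter-clockwise with cos θ = 3/5, sin θ = 4/5: (-2, -9) → (6, -7); (8, -6) → (48/5, 14/5); (10, 15) → (-6, 17)
T4 rotate counter-clockwise with cos θ = 4/5, sin θ = -3/5: (6, -7) → (3/5, -46/5); (48/5, 14/5) → (234/25, -88/25); (-6, 17) → (27/5, 86/5)

image vertices: (3/5, -46/5), (234/25, -88/25), (27/5, 86/5)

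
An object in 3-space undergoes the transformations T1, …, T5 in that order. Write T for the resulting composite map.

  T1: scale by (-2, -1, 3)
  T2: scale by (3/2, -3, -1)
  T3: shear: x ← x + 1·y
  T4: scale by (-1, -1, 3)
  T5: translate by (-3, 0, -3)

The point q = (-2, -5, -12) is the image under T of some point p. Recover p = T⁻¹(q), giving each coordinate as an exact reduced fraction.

T1 = [-2 0 0 0; 0 -1 0 0; 0 0 3 0; 0 0 0 1]
T2·T1 = [-3 0 0 0; 0 3 0 0; 0 0 -3 0; 0 0 0 1]
T3·…·T1 = [-3 3 0 0; 0 3 0 0; 0 0 -3 0; 0 0 0 1]
T4·…·T1 = [3 -3 0 0; 0 -3 0 0; 0 0 -9 0; 0 0 0 1]
T5·…·T1 = [3 -3 0 -3; 0 -3 0 0; 0 0 -9 -3; 0 0 0 1]
det M = 81; M⁻¹ = [1/3 -1/3 0 1; 0 -1/3 0 0; 0 0 -1/9 -1/3; 0 0 0 1]
M⁻¹ · (-2, -5, -12)ᵀ = (2, 5/3, 1)ᵀ

p = (2, 5/3, 1)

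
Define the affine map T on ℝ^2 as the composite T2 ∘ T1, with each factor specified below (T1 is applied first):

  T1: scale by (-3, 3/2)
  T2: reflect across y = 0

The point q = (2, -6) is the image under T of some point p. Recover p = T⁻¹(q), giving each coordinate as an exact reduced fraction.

T1 = [-3 0 0; 0 3/2 0; 0 0 1]
T2·T1 = [-3 0 0; 0 -3/2 0; 0 0 1]
det M = 9/2; M⁻¹ = [-1/3 0 0; 0 -2/3 0; 0 0 1]
M⁻¹ · (2, -6)ᵀ = (-2/3, 4)ᵀ

p = (-2/3, 4)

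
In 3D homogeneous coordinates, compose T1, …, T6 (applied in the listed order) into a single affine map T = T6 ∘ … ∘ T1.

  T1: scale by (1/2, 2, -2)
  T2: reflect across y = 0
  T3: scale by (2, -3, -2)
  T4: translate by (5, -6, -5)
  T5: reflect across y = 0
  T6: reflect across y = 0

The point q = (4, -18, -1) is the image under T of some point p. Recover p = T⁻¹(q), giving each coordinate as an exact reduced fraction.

p = (-1, -2, 1)

T1 = [1/2 0 0 0; 0 2 0 0; 0 0 -2 0; 0 0 0 1]
T2·T1 = [1/2 0 0 0; 0 -2 0 0; 0 0 -2 0; 0 0 0 1]
T3·…·T1 = [1 0 0 0; 0 6 0 0; 0 0 4 0; 0 0 0 1]
T4·…·T1 = [1 0 0 5; 0 6 0 -6; 0 0 4 -5; 0 0 0 1]
T5·…·T1 = [1 0 0 5; 0 -6 0 6; 0 0 4 -5; 0 0 0 1]
T6·…·T1 = [1 0 0 5; 0 6 0 -6; 0 0 4 -5; 0 0 0 1]
det M = 24; M⁻¹ = [1 0 0 -5; 0 1/6 0 1; 0 0 1/4 5/4; 0 0 0 1]
M⁻¹ · (4, -18, -1)ᵀ = (-1, -2, 1)ᵀ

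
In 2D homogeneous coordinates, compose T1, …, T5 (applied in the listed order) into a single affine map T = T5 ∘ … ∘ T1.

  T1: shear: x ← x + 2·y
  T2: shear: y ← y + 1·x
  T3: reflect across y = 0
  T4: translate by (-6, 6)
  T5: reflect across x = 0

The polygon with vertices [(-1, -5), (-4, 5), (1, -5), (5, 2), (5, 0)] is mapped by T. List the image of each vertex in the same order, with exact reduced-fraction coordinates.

T1 shear: x ← x + 2·y: (-1, -5) → (-11, -5); (-4, 5) → (6, 5); (1, -5) → (-9, -5); (5, 2) → (9, 2); (5, 0) → (5, 0)
T2 shear: y ← y + 1·x: (-11, -5) → (-11, -16); (6, 5) → (6, 11); (-9, -5) → (-9, -14); (9, 2) → (9, 11); (5, 0) → (5, 5)
T3 reflect across y = 0: (-11, -16) → (-11, 16); (6, 11) → (6, -11); (-9, -14) → (-9, 14); (9, 11) → (9, -11); (5, 5) → (5, -5)
T4 translate by (-6, 6): (-11, 16) → (-17, 22); (6, -11) → (0, -5); (-9, 14) → (-15, 20); (9, -11) → (3, -5); (5, -5) → (-1, 1)
T5 reflect across x = 0: (-17, 22) → (17, 22); (0, -5) → (0, -5); (-15, 20) → (15, 20); (3, -5) → (-3, -5); (-1, 1) → (1, 1)

image vertices: (17, 22), (0, -5), (15, 20), (-3, -5), (1, 1)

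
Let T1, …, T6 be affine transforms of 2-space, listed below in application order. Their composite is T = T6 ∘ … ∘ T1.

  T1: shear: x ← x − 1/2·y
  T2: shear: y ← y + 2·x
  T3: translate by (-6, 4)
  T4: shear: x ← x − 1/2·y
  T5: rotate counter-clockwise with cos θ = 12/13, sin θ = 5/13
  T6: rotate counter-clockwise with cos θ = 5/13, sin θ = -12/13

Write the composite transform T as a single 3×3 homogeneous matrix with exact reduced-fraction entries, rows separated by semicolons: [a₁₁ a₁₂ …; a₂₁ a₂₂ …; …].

T1 = [1 -1/2 0; 0 1 0; 0 0 1]
T2·T1 = [1 -1/2 0; 2 0 0; 0 0 1]
T3·…·T1 = [1 -1/2 -6; 2 0 4; 0 0 1]
T4·…·T1 = [0 -1/2 -8; 2 0 4; 0 0 1]
T5·…·T1 = [-10/13 -6/13 -116/13; 24/13 -5/26 8/13; 0 0 1]
T6·…·T1 = [238/169 -60/169 -484/169; 240/169 119/338 1432/169; 0 0 1]

T = [238/169 -60/169 -484/169; 240/169 119/338 1432/169; 0 0 1]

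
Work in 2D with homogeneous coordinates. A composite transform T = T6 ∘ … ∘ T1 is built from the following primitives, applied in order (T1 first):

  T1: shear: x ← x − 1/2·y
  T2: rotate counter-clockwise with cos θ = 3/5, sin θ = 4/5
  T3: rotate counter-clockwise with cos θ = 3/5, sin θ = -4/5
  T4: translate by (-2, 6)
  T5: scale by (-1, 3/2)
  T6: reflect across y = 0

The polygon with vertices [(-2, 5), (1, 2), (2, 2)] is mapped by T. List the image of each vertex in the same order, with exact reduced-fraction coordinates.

T1 shear: x ← x − 1/2·y: (-2, 5) → (-9/2, 5); (1, 2) → (0, 2); (2, 2) → (1, 2)
T2 rotate counter-clockwise with cos θ = 3/5, sin θ = 4/5: (-9/2, 5) → (-67/10, -3/5); (0, 2) → (-8/5, 6/5); (1, 2) → (-1, 2)
T3 rotate counter-clockwise with cos θ = 3/5, sin θ = -4/5: (-67/10, -3/5) → (-9/2, 5); (-8/5, 6/5) → (0, 2); (-1, 2) → (1, 2)
T4 translate by (-2, 6): (-9/2, 5) → (-13/2, 11); (0, 2) → (-2, 8); (1, 2) → (-1, 8)
T5 scale by (-1, 3/2): (-13/2, 11) → (13/2, 33/2); (-2, 8) → (2, 12); (-1, 8) → (1, 12)
T6 reflect across y = 0: (13/2, 33/2) → (13/2, -33/2); (2, 12) → (2, -12); (1, 12) → (1, -12)

image vertices: (13/2, -33/2), (2, -12), (1, -12)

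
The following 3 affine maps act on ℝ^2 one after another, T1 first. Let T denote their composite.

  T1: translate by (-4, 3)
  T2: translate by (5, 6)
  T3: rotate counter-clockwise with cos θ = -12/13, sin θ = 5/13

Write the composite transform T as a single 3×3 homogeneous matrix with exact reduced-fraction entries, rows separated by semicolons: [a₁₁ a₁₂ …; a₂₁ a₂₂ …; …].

T = [-12/13 -5/13 -57/13; 5/13 -12/13 -103/13; 0 0 1]

T1 = [1 0 -4; 0 1 3; 0 0 1]
T2·T1 = [1 0 1; 0 1 9; 0 0 1]
T3·…·T1 = [-12/13 -5/13 -57/13; 5/13 -12/13 -103/13; 0 0 1]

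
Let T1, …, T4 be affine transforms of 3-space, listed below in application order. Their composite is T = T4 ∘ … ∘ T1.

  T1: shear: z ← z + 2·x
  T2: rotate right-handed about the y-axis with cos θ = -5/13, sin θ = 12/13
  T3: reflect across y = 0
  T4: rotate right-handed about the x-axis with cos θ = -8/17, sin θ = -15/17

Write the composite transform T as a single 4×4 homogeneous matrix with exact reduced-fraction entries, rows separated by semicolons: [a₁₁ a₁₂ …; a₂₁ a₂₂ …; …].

T1 = [1 0 0 0; 0 1 0 0; 2 0 1 0; 0 0 0 1]
T2·T1 = [19/13 0 12/13 0; 0 1 0 0; -22/13 0 -5/13 0; 0 0 0 1]
T3·…·T1 = [19/13 0 12/13 0; 0 -1 0 0; -22/13 0 -5/13 0; 0 0 0 1]
T4·…·T1 = [19/13 0 12/13 0; -330/221 8/17 -75/221 0; 176/221 15/17 40/221 0; 0 0 0 1]

T = [19/13 0 12/13 0; -330/221 8/17 -75/221 0; 176/221 15/17 40/221 0; 0 0 0 1]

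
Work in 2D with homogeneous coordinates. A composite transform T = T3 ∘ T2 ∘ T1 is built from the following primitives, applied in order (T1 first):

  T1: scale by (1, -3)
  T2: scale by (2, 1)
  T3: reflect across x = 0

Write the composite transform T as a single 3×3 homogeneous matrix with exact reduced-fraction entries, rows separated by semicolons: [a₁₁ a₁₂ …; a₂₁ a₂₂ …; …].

T1 = [1 0 0; 0 -3 0; 0 0 1]
T2·T1 = [2 0 0; 0 -3 0; 0 0 1]
T3·…·T1 = [-2 0 0; 0 -3 0; 0 0 1]

T = [-2 0 0; 0 -3 0; 0 0 1]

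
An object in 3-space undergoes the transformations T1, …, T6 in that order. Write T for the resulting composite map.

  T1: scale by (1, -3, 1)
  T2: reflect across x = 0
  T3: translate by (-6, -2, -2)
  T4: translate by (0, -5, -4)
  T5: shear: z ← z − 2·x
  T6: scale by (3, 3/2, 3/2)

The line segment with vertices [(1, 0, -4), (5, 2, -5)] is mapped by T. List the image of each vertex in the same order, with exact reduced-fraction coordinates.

image vertices: (-21, -21/2, 6), (-33, -39/2, 33/2)

T1 scale by (1, -3, 1): (1, 0, -4) → (1, 0, -4); (5, 2, -5) → (5, -6, -5)
T2 reflect across x = 0: (1, 0, -4) → (-1, 0, -4); (5, -6, -5) → (-5, -6, -5)
T3 translate by (-6, -2, -2): (-1, 0, -4) → (-7, -2, -6); (-5, -6, -5) → (-11, -8, -7)
T4 translate by (0, -5, -4): (-7, -2, -6) → (-7, -7, -10); (-11, -8, -7) → (-11, -13, -11)
T5 shear: z ← z − 2·x: (-7, -7, -10) → (-7, -7, 4); (-11, -13, -11) → (-11, -13, 11)
T6 scale by (3, 3/2, 3/2): (-7, -7, 4) → (-21, -21/2, 6); (-11, -13, 11) → (-33, -39/2, 33/2)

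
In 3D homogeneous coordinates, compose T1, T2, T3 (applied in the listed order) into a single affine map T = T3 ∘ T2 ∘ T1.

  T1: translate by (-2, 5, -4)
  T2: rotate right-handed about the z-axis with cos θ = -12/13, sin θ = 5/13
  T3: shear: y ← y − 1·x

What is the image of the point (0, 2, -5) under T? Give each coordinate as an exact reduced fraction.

T1 translate by (-2, 5, -4): (0, 2, -5) → (-2, 7, -9)
T2 rotate right-handed about the z-axis with cos θ = -12/13, sin θ = 5/13: (-2, 7, -9) → (-11/13, -94/13, -9)
T3 shear: y ← y − 1·x: (-11/13, -94/13, -9) → (-11/13, -83/13, -9)

T(p) = (-11/13, -83/13, -9)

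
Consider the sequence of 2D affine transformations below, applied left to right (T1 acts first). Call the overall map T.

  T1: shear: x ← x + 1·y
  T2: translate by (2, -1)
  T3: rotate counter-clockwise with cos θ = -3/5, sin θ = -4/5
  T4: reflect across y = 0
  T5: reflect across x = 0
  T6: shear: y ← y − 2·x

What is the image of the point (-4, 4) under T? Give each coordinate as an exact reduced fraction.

T1 shear: x ← x + 1·y: (-4, 4) → (0, 4)
T2 translate by (2, -1): (0, 4) → (2, 3)
T3 rotate counter-clockwise with cos θ = -3/5, sin θ = -4/5: (2, 3) → (6/5, -17/5)
T4 reflect across y = 0: (6/5, -17/5) → (6/5, 17/5)
T5 reflect across x = 0: (6/5, 17/5) → (-6/5, 17/5)
T6 shear: y ← y − 2·x: (-6/5, 17/5) → (-6/5, 29/5)

T(p) = (-6/5, 29/5)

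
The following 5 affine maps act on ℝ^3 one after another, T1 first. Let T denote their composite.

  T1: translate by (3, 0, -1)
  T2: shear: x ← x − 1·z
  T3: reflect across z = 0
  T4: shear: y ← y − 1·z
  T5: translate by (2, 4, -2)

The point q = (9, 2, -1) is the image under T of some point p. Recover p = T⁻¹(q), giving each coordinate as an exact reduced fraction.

p = (3, -1, 0)

T1 = [1 0 0 3; 0 1 0 0; 0 0 1 -1; 0 0 0 1]
T2·T1 = [1 0 -1 4; 0 1 0 0; 0 0 1 -1; 0 0 0 1]
T3·…·T1 = [1 0 -1 4; 0 1 0 0; 0 0 -1 1; 0 0 0 1]
T4·…·T1 = [1 0 -1 4; 0 1 1 -1; 0 0 -1 1; 0 0 0 1]
T5·…·T1 = [1 0 -1 6; 0 1 1 3; 0 0 -1 -1; 0 0 0 1]
det M = -1; M⁻¹ = [1 0 -1 -7; 0 1 1 -2; 0 0 -1 -1; 0 0 0 1]
M⁻¹ · (9, 2, -1)ᵀ = (3, -1, 0)ᵀ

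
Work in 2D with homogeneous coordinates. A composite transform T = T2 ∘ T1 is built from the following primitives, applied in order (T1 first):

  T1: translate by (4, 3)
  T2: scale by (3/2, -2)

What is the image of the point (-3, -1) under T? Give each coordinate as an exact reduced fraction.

T(p) = (3/2, -4)

T1 translate by (4, 3): (-3, -1) → (1, 2)
T2 scale by (3/2, -2): (1, 2) → (3/2, -4)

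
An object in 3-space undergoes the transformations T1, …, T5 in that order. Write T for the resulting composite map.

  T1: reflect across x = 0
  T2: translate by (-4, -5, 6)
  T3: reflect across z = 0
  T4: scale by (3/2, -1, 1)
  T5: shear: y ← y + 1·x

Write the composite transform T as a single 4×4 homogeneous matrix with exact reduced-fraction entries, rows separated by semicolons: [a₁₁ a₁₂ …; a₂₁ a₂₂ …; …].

T1 = [-1 0 0 0; 0 1 0 0; 0 0 1 0; 0 0 0 1]
T2·T1 = [-1 0 0 -4; 0 1 0 -5; 0 0 1 6; 0 0 0 1]
T3·…·T1 = [-1 0 0 -4; 0 1 0 -5; 0 0 -1 -6; 0 0 0 1]
T4·…·T1 = [-3/2 0 0 -6; 0 -1 0 5; 0 0 -1 -6; 0 0 0 1]
T5·…·T1 = [-3/2 0 0 -6; -3/2 -1 0 -1; 0 0 -1 -6; 0 0 0 1]

T = [-3/2 0 0 -6; -3/2 -1 0 -1; 0 0 -1 -6; 0 0 0 1]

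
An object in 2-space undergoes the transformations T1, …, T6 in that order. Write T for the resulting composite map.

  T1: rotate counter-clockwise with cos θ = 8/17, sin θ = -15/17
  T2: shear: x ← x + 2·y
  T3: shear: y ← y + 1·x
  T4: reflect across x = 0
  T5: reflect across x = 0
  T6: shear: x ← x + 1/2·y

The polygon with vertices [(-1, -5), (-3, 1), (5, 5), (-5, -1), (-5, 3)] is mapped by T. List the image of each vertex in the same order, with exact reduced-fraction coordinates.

T1 rotate counter-clockwise with cos θ = 8/17, sin θ = -15/17: (-1, -5) → (-83/17, -25/17); (-3, 1) → (-9/17, 53/17); (5, 5) → (115/17, -35/17); (-5, -1) → (-55/17, 67/17); (-5, 3) → (5/17, 99/17)
T2 shear: x ← x + 2·y: (-83/17, -25/17) → (-133/17, -25/17); (-9/17, 53/17) → (97/17, 53/17); (115/17, -35/17) → (45/17, -35/17); (-55/17, 67/17) → (79/17, 67/17); (5/17, 99/17) → (203/17, 99/17)
T3 shear: y ← y + 1·x: (-133/17, -25/17) → (-133/17, -158/17); (97/17, 53/17) → (97/17, 150/17); (45/17, -35/17) → (45/17, 10/17); (79/17, 67/17) → (79/17, 146/17); (203/17, 99/17) → (203/17, 302/17)
T4 reflect across x = 0: (-133/17, -158/17) → (133/17, -158/17); (97/17, 150/17) → (-97/17, 150/17); (45/17, 10/17) → (-45/17, 10/17); (79/17, 146/17) → (-79/17, 146/17); (203/17, 302/17) → (-203/17, 302/17)
T5 reflect across x = 0: (133/17, -158/17) → (-133/17, -158/17); (-97/17, 150/17) → (97/17, 150/17); (-45/17, 10/17) → (45/17, 10/17); (-79/17, 146/17) → (79/17, 146/17); (-203/17, 302/17) → (203/17, 302/17)
T6 shear: x ← x + 1/2·y: (-133/17, -158/17) → (-212/17, -158/17); (97/17, 150/17) → (172/17, 150/17); (45/17, 10/17) → (50/17, 10/17); (79/17, 146/17) → (152/17, 146/17); (203/17, 302/17) → (354/17, 302/17)

image vertices: (-212/17, -158/17), (172/17, 150/17), (50/17, 10/17), (152/17, 146/17), (354/17, 302/17)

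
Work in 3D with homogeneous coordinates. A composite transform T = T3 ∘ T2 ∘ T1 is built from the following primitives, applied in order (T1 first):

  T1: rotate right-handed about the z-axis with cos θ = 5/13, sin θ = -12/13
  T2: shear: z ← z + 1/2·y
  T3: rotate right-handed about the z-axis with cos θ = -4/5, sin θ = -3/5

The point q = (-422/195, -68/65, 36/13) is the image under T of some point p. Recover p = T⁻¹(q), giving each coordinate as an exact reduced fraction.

p = (4/3, 2, 3)

T1 = [5/13 12/13 0 0; -12/13 5/13 0 0; 0 0 1 0; 0 0 0 1]
T2·T1 = [5/13 12/13 0 0; -12/13 5/13 0 0; -6/13 5/26 1 0; 0 0 0 1]
T3·…·T1 = [-56/65 -33/65 0 0; 33/65 -56/65 0 0; -6/13 5/26 1 0; 0 0 0 1]
det M = 1; M⁻¹ = [-56/65 33/65 0 0; -33/65 -56/65 0 0; -3/10 2/5 1 0; 0 0 0 1]
M⁻¹ · (-422/195, -68/65, 36/13)ᵀ = (4/3, 2, 3)ᵀ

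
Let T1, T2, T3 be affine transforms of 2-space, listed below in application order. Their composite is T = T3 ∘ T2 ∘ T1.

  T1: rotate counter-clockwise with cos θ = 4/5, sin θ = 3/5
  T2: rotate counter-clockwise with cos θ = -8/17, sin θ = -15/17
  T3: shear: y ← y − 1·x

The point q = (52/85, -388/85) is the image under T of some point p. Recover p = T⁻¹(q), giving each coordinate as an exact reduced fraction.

p = (4, 0)

T1 = [4/5 -3/5 0; 3/5 4/5 0; 0 0 1]
T2·T1 = [13/85 84/85 0; -84/85 13/85 0; 0 0 1]
T3·…·T1 = [13/85 84/85 0; -97/85 -71/85 0; 0 0 1]
det M = 1; M⁻¹ = [-71/85 -84/85 0; 97/85 13/85 0; 0 0 1]
M⁻¹ · (52/85, -388/85)ᵀ = (4, 0)ᵀ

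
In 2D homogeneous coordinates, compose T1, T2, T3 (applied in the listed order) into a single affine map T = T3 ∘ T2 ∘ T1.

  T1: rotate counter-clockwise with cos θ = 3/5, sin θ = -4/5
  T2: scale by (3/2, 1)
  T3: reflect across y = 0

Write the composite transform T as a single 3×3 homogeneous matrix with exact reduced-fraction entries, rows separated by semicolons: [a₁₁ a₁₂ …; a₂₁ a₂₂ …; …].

T = [9/10 6/5 0; 4/5 -3/5 0; 0 0 1]

T1 = [3/5 4/5 0; -4/5 3/5 0; 0 0 1]
T2·T1 = [9/10 6/5 0; -4/5 3/5 0; 0 0 1]
T3·…·T1 = [9/10 6/5 0; 4/5 -3/5 0; 0 0 1]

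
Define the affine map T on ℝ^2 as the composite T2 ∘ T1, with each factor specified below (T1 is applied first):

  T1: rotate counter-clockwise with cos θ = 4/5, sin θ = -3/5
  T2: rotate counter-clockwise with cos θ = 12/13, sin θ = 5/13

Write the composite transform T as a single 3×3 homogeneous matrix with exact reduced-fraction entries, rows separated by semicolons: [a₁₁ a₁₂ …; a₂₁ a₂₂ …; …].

T1 = [4/5 3/5 0; -3/5 4/5 0; 0 0 1]
T2·T1 = [63/65 16/65 0; -16/65 63/65 0; 0 0 1]

T = [63/65 16/65 0; -16/65 63/65 0; 0 0 1]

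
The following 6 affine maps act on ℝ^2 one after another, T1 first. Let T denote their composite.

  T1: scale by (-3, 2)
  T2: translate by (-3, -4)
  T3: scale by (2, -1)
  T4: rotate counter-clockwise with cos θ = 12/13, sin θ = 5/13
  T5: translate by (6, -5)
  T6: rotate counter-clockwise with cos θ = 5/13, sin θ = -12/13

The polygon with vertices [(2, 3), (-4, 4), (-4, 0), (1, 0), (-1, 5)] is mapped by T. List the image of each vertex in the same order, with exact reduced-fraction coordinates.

image vertices: (-2788/169, 641/169), (1294/169, -3883/169), (2246/169, -2923/169), (-1354/169, 647/169), (-1104/169, -1981/169)

T1 scale by (-3, 2): (2, 3) → (-6, 6); (-4, 4) → (12, 8); (-4, 0) → (12, 0); (1, 0) → (-3, 0); (-1, 5) → (3, 10)
T2 translate by (-3, -4): (-6, 6) → (-9, 2); (12, 8) → (9, 4); (12, 0) → (9, -4); (-3, 0) → (-6, -4); (3, 10) → (0, 6)
T3 scale by (2, -1): (-9, 2) → (-18, -2); (9, 4) → (18, -4); (9, -4) → (18, 4); (-6, -4) → (-12, 4); (0, 6) → (0, -6)
T4 rotate counter-clockwise with cos θ = 12/13, sin θ = 5/13: (-18, -2) → (-206/13, -114/13); (18, -4) → (236/13, 42/13); (18, 4) → (196/13, 138/13); (-12, 4) → (-164/13, -12/13); (0, -6) → (30/13, -72/13)
T5 translate by (6, -5): (-206/13, -114/13) → (-128/13, -179/13); (236/13, 42/13) → (314/13, -23/13); (196/13, 138/13) → (274/13, 73/13); (-164/13, -12/13) → (-86/13, -77/13); (30/13, -72/13) → (108/13, -137/13)
T6 rotate counter-clockwise with cos θ = 5/13, sin θ = -12/13: (-128/13, -179/13) → (-2788/169, 641/169); (314/13, -23/13) → (1294/169, -3883/169); (274/13, 73/13) → (2246/169, -2923/169); (-86/13, -77/13) → (-1354/169, 647/169); (108/13, -137/13) → (-1104/169, -1981/169)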